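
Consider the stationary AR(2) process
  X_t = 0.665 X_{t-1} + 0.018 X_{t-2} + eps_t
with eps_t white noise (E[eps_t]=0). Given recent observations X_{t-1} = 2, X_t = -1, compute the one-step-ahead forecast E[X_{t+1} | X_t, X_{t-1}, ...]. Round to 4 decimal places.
E[X_{t+1} \mid \mathcal F_t] = -0.6290

For an AR(p) model X_t = c + sum_i phi_i X_{t-i} + eps_t, the
one-step-ahead conditional mean is
  E[X_{t+1} | X_t, ...] = c + sum_i phi_i X_{t+1-i}.
Substitute known values:
  E[X_{t+1} | ...] = (0.665) * (-1) + (0.018) * (2)
                   = -0.6290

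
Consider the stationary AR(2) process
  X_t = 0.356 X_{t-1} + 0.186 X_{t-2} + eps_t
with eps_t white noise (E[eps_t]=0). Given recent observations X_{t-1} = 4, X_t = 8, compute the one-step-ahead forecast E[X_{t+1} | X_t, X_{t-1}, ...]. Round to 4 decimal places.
E[X_{t+1} \mid \mathcal F_t] = 3.5920

For an AR(p) model X_t = c + sum_i phi_i X_{t-i} + eps_t, the
one-step-ahead conditional mean is
  E[X_{t+1} | X_t, ...] = c + sum_i phi_i X_{t+1-i}.
Substitute known values:
  E[X_{t+1} | ...] = (0.356) * (8) + (0.186) * (4)
                   = 3.5920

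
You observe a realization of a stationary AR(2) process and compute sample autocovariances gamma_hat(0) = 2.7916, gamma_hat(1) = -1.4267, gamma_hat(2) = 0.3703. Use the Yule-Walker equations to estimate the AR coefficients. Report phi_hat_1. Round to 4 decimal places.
\hat\phi_{1} = -0.6000

The Yule-Walker equations for an AR(p) process read, in matrix form,
  Gamma_p phi = r_p,   with   (Gamma_p)_{ij} = gamma(|i - j|),
                       (r_p)_i = gamma(i),   i,j = 1..p.
Substitute the sample gammas (Toeplitz matrix and right-hand side of size 2):
  Gamma_p = [[2.7916, -1.4267], [-1.4267, 2.7916]]
  r_p     = [-1.4267, 0.3703]
Written out:
  2.7916 phi_1 - 1.4267 phi_2 = -1.4267
  -1.4267 phi_1 + 2.7916 phi_2 = 0.3703
Solve by Cramer's rule:
  det = gamma(0)^2 - gamma(1)^2 = (2.7916)^2 - (-1.4267)^2 = 7.79303056 - 2.03547289 = 5.75755767
  phi_hat_1 = [gamma(1) gamma(0) - gamma(1) gamma(2)] / det = [(-1.4267)(2.7916) - (-1.4267)(0.3703)] / 5.75755767 = -3.45446871 / 5.75755767 = -0.6
  phi_hat_2 = [gamma(0) gamma(2) - gamma(1)^2] / det = [(2.7916)(0.3703) - (-1.4267)^2] / 5.75755767 = -1.00174341 / 5.75755767 = -0.174
So phi_hat = [-0.6000, -0.1740].
Therefore phi_hat_1 = -0.6000.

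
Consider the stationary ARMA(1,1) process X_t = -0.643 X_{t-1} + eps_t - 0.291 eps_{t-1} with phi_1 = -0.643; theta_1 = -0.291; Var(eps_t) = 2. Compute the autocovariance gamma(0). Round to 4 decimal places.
\gamma(0) = 4.9745

Multiply the model equation by X_{t-k} and take expectations. With theta_0 = psi_0 = 1 and psi_j the MA(infinity) weights, this gives
  gamma(k) - sum_i phi_i gamma(k-i) = c_k,
  c_k = sigma^2 * sum_{j=k..q} theta_j psi_{j-k}   (c_k = 0 for k > q),
using gamma(-m) = gamma(m).
psi-weights needed (psi_j = theta_j + sum_i phi_i psi_{j-i}):
  psi_1 = theta_1 + phi_1 = -0.291 + (-0.643) = -0.934
Right-hand sides:
  c_0 = sigma^2 (1 + theta_1 psi_1) = 2 * (1 + (-0.291)(-0.934)) = 2 * 1.271794 = 2.543588
  c_1 = sigma^2 theta_1 = 2 * (-0.291) = -0.582
  c_2 = 0
Equations for k = 0 and k = 1 (AR order 1):
  gamma(0) = phi_1 gamma(1) + c_0
  gamma(1) = phi_1 gamma(0) + c_1
Substituting the second into the first: gamma(0) (1 - phi_1^2) = c_0 + phi_1 c_1, so
  gamma(0) = (c_0 + phi_1 c_1) / (1 - phi_1^2) = (2.543588 + (-0.643)(-0.582)) / (1 - (-0.643)^2) = 2.917814 / 0.586551 = 4.974527.
Therefore gamma(0) = 4.9745 (to 4 decimal places).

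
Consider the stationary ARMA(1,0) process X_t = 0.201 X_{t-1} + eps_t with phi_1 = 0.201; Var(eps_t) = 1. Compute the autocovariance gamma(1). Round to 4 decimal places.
\gamma(1) = 0.2095

Multiply the model equation by X_{t-k} and take expectations. With theta_0 = psi_0 = 1 and psi_j the MA(infinity) weights, this gives
  gamma(k) - sum_i phi_i gamma(k-i) = c_k,
  c_k = sigma^2 * sum_{j=k..q} theta_j psi_{j-k}   (c_k = 0 for k > q),
using gamma(-m) = gamma(m).
Pure AR (q = 0): c_0 = sigma^2 = 1, c_k = 0 for k >= 1.
Equations for k = 0 and k = 1 (AR order 1):
  gamma(0) = phi_1 gamma(1) + c_0
  gamma(1) = phi_1 gamma(0) + c_1
Substituting the second into the first: gamma(0) (1 - phi_1^2) = c_0 + phi_1 c_1, so
  gamma(0) = c_0 / (1 - phi_1^2) = 1 / (1 - (0.201)^2) = 1 / 0.959599 = 1.042102.
  gamma(1) = phi_1 gamma(0) = (0.201)(1.042102) = 0.209462.
Therefore gamma(1) = 0.2095 (to 4 decimal places).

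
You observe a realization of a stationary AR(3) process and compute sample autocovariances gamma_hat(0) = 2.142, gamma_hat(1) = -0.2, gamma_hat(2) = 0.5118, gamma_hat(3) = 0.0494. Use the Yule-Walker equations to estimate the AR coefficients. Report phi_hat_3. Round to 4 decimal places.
\hat\phi_{3} = 0.0660

The Yule-Walker equations for an AR(p) process read, in matrix form,
  Gamma_p phi = r_p,   with   (Gamma_p)_{ij} = gamma(|i - j|),
                       (r_p)_i = gamma(i),   i,j = 1..p.
Substitute the sample gammas (Toeplitz matrix and right-hand side of size 3):
  Gamma_p = [[2.142, -0.2, 0.5118], [-0.2, 2.142, -0.2], [0.5118, -0.2, 2.142]]
  r_p     = [-0.2, 0.5118, 0.0494]
Written out (R1..R3):
  (R1) 2.142 phi_1 - 0.2 phi_2 + 0.5118 phi_3 = -0.2
  (R2) -0.2 phi_1 + 2.142 phi_2 - 0.2 phi_3 = 0.5118
  (R3) 0.5118 phi_1 - 0.2 phi_2 + 2.142 phi_3 = 0.0494
Gaussian elimination:
  R2 <- R2 - (-0.2/2.142) R1 = R2 - (-0.093371) R1:  2.123326 phi_2 - 0.152213 phi_3 = 0.493126
  R3 <- R3 - (0.5118/2.142) R1 = R3 - (0.238936) R1:  -0.152213 phi_2 + 2.019713 phi_3 = 0.097187
  R3 <- R3 - (-0.152213/2.123326) R2 = R3 - (-0.071686) R2:  2.008801 phi_3 = 0.132537
Back-substitution:
  phi_hat_3 = 0.132537 / 2.008801 = 0.065978
  phi_hat_2 = (0.493126 - (-0.152213)(0.065978)) / 2.123326 = 0.236972
  phi_hat_1 = (-0.2 - (-0.2)(0.236972) - (0.5118)(0.065978)) / 2.142 = -0.087009
So phi_hat = [-0.0870, 0.2370, 0.0660].
Therefore phi_hat_3 = 0.0660.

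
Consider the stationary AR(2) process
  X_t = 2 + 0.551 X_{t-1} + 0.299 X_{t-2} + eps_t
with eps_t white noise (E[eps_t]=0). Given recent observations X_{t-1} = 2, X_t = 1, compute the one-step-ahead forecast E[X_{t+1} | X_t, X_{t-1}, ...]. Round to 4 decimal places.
E[X_{t+1} \mid \mathcal F_t] = 3.1490

For an AR(p) model X_t = c + sum_i phi_i X_{t-i} + eps_t, the
one-step-ahead conditional mean is
  E[X_{t+1} | X_t, ...] = c + sum_i phi_i X_{t+1-i}.
Substitute known values:
  E[X_{t+1} | ...] = 2 + (0.551) * (1) + (0.299) * (2)
                   = 3.1490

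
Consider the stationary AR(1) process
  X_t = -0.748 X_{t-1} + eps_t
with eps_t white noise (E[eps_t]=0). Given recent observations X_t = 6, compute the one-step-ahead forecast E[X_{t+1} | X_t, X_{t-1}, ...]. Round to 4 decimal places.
E[X_{t+1} \mid \mathcal F_t] = -4.4880

For an AR(p) model X_t = c + sum_i phi_i X_{t-i} + eps_t, the
one-step-ahead conditional mean is
  E[X_{t+1} | X_t, ...] = c + sum_i phi_i X_{t+1-i}.
Substitute known values:
  E[X_{t+1} | ...] = (-0.748) * (6)
                   = -4.4880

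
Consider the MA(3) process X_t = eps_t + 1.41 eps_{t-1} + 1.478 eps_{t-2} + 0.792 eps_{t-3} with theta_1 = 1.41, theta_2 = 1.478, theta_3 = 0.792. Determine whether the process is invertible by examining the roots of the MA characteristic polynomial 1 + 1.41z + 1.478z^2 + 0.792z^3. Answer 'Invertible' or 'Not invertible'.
\text{Invertible}

The MA(q) characteristic polynomial is P(z) = 1 + 1.41z + 1.478z^2 + 0.792z^3.
Invertibility requires all roots to lie outside the unit circle, i.e. |z| > 1 for every root.
Degree 3: look for a simple real root z0 first, then factor out (1 - z/z0) and solve the remaining quadratic.
Testing z0 = -1.25: P(-1.25) = 1 + (1.41)(-1.25) + (1.478)(-1.25)^2 + (0.792)(-1.25)^3
  = 1 + (-1.7625) + (2.309375) + (-1.546875) = 0.  So z_0 = -1.25 is a root, |z_0| = 1.25.
Divide out the factor (1 + 0.8 z) = (1 - z/z0) (since 1/z0 = -0.8):
  P(z) = (1 + 0.8 z)(1 + (0.61) z + (0.99) z^2)
  [check: z-coef 0.61 - (-0.8) = 1.41; z^2-coef 0.99 - (-0.8)(0.61) = 1.478; z^3-coef -(-0.8)(0.99) = 0.792.]
Remaining roots from the quadratic factor 1 + (0.61) z + (0.99) z^2:
  Set 1 + (0.61) z + (0.99) z^2 = 0, i.e. a z^2 + b z + c = 0 with a = 0.99, b = 0.61, c = 1.
  Discriminant D = b^2 - 4ac = (0.61)^2 - 4*(0.99)*1 = 0.3721 - (3.96) = -3.5879.
  D < 0, so the roots are the complex-conjugate pair z = (-b +/- i sqrt(-D)) / (2a) = -0.3081 +/- 0.9567i.
  For a conjugate pair |z|^2 = z * conj(z) = (product of roots) = c/a = 1/(0.99) = 1.010101, so |z| = sqrt(1.010101) = 1.005 for both roots.
Moduli of all roots: 1.2500, 1.0050, 1.0050.
All moduli strictly greater than 1? Yes.
Verdict: Invertible.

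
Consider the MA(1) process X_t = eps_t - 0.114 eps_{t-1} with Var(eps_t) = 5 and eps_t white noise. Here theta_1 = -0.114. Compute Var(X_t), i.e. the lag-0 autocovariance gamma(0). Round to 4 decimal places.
\gamma(0) = 5.0650

For an MA(q) process X_t = eps_t + sum_i theta_i eps_{t-i} with
Var(eps_t) = sigma^2, the variance is
  gamma(0) = sigma^2 * (1 + sum_i theta_i^2).
  sum_i theta_i^2 = (-0.114)^2 = 0.012996.
  gamma(0) = 5 * (1 + 0.012996) = 5 * 1.012996 = 5.06498, which rounds to 5.0650.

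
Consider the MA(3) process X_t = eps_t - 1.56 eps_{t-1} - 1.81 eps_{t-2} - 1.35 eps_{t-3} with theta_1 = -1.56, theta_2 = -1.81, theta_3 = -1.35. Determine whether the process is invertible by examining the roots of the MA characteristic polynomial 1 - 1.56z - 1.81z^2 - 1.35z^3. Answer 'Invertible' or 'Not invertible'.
\text{Not invertible}

The MA(q) characteristic polynomial is P(z) = 1 - 1.56z - 1.81z^2 - 1.35z^3.
Invertibility requires all roots to lie outside the unit circle, i.e. |z| > 1 for every root.
Degree 3: look for a simple real root z0 first, then factor out (1 - z/z0) and solve the remaining quadratic.
Testing z0 = 0.4: P(0.4) = 1 + (-1.56)(0.4) + (-1.81)(0.4)^2 + (-1.35)(0.4)^3
  = 1 + (-0.624) + (-0.2896) + (-0.0864) = 0.  So z_0 = 0.4 is a root, |z_0| = 0.4.
Divide out the factor (1 - 2.5 z) = (1 - z/z0) (since 1/z0 = 2.5):
  P(z) = (1 - 2.5 z)(1 + (0.94) z + (0.54) z^2)
  [check: z-coef 0.94 - (2.5) = -1.56; z^2-coef 0.54 - (2.5)(0.94) = -1.81; z^3-coef -(2.5)(0.54) = -1.35.]
Remaining roots from the quadratic factor 1 + (0.94) z + (0.54) z^2:
  Set 1 + (0.94) z + (0.54) z^2 = 0, i.e. a z^2 + b z + c = 0 with a = 0.54, b = 0.94, c = 1.
  Discriminant D = b^2 - 4ac = (0.94)^2 - 4*(0.54)*1 = 0.8836 - (2.16) = -1.2764.
  D < 0, so the roots are the complex-conjugate pair z = (-b +/- i sqrt(-D)) / (2a) = -0.8704 +/- 1.0461i.
  For a conjugate pair |z|^2 = z * conj(z) = (product of roots) = c/a = 1/(0.54) = 1.851852, so |z| = sqrt(1.851852) = 1.3608 for both roots.
Moduli of all roots: 0.4000, 1.3608, 1.3608.
All moduli strictly greater than 1? No.
Verdict: Not invertible.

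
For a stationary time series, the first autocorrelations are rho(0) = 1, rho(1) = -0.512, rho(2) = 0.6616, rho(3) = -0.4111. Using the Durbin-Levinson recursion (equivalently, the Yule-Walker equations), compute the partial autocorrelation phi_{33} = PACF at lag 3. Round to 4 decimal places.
\phi_{33} = 0.0411

The PACF at lag k is phi_{kk}, the last component of the solution
to the Yule-Walker system G_k phi = r_k where
  (G_k)_{ij} = rho(|i - j|), (r_k)_i = rho(i), i,j = 1..k.
Equivalently, Durbin-Levinson gives phi_{kk} iteratively:
  phi_{11} = rho(1)
  phi_{kk} = [rho(k) - sum_{j=1..k-1} phi_{k-1,j} rho(k-j)]
            / [1 - sum_{j=1..k-1} phi_{k-1,j} rho(j)],
  phi_{k,j} = phi_{k-1,j} - phi_{kk} phi_{k-1,k-j},  j = 1..k-1.
Step k = 1:
  phi_11 = rho(1) = -0.512.
Step k = 2:
  phi_22 = [rho(2) - phi_11 rho(1)] / [1 - phi_11 rho(1)] = [0.6616 - (-0.512)(-0.512)] / [1 - (-0.512)(-0.512)]
         = 0.399456 / 0.737856 = 0.541374.
  Update: phi_21 = phi_11 - phi_22 phi_11 = -0.512 - (0.541374)(-0.512) = -0.234817.
Step k = 3:
  phi_33 = [rho(3) - phi_21 rho(2) - phi_22 rho(1)] / [1 - phi_21 rho(1) - phi_22 rho(2)]
    numerator   = -0.4111 - (-0.234817)(0.6616) - (0.541374)(-0.512) = 0.02143808
    denominator = 1 - (-0.234817)(-0.512) - (0.541374)(0.6616) = 0.52160094
  phi_33 = 0.02143808 / 0.52160094 = 0.0411.
Therefore phi_{33} = 0.0411.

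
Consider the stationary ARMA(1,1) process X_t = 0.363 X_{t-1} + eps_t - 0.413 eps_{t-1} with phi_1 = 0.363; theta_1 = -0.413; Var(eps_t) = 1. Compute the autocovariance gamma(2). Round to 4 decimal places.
\gamma(2) = -0.0178

Multiply the model equation by X_{t-k} and take expectations. With theta_0 = psi_0 = 1 and psi_j the MA(infinity) weights, this gives
  gamma(k) - sum_i phi_i gamma(k-i) = c_k,
  c_k = sigma^2 * sum_{j=k..q} theta_j psi_{j-k}   (c_k = 0 for k > q),
using gamma(-m) = gamma(m).
psi-weights needed (psi_j = theta_j + sum_i phi_i psi_{j-i}):
  psi_1 = theta_1 + phi_1 = -0.413 + (0.363) = -0.05
Right-hand sides:
  c_0 = sigma^2 (1 + theta_1 psi_1) = 1 * (1 + (-0.413)(-0.05)) = 1 * 1.02065 = 1.02065
  c_1 = sigma^2 theta_1 = 1 * (-0.413) = -0.413
  c_2 = 0
Equations for k = 0 and k = 1 (AR order 1):
  gamma(0) = phi_1 gamma(1) + c_0
  gamma(1) = phi_1 gamma(0) + c_1
Substituting the second into the first: gamma(0) (1 - phi_1^2) = c_0 + phi_1 c_1, so
  gamma(0) = (c_0 + phi_1 c_1) / (1 - phi_1^2) = (1.02065 + (0.363)(-0.413)) / (1 - (0.363)^2) = 0.870731 / 0.868231 = 1.002879.
  gamma(1) = phi_1 gamma(0) + c_1 = (0.363)(1.002879) + (-0.413) = -0.048955.
For k = 2 (> q): gamma(2) = phi_1 gamma(1) = (0.363)(-0.048955) = -0.017771.
Therefore gamma(2) = -0.0178 (to 4 decimal places).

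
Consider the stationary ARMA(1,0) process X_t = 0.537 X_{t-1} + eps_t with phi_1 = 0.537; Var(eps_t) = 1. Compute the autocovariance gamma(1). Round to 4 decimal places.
\gamma(1) = 0.7546

Multiply the model equation by X_{t-k} and take expectations. With theta_0 = psi_0 = 1 and psi_j the MA(infinity) weights, this gives
  gamma(k) - sum_i phi_i gamma(k-i) = c_k,
  c_k = sigma^2 * sum_{j=k..q} theta_j psi_{j-k}   (c_k = 0 for k > q),
using gamma(-m) = gamma(m).
Pure AR (q = 0): c_0 = sigma^2 = 1, c_k = 0 for k >= 1.
Equations for k = 0 and k = 1 (AR order 1):
  gamma(0) = phi_1 gamma(1) + c_0
  gamma(1) = phi_1 gamma(0) + c_1
Substituting the second into the first: gamma(0) (1 - phi_1^2) = c_0 + phi_1 c_1, so
  gamma(0) = c_0 / (1 - phi_1^2) = 1 / (1 - (0.537)^2) = 1 / 0.711631 = 1.405223.
  gamma(1) = phi_1 gamma(0) = (0.537)(1.405223) = 0.754605.
Therefore gamma(1) = 0.7546 (to 4 decimal places).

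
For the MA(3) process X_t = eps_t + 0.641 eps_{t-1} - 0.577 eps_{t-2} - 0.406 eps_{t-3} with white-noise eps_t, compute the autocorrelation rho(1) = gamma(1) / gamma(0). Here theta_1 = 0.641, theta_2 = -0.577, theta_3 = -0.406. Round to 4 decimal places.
\rho(1) = 0.2648

For an MA(q) process with theta_0 = 1, the autocovariance is
  gamma(k) = sigma^2 * sum_{i=0..q-k} theta_i * theta_{i+k},
and rho(k) = gamma(k) / gamma(0). Sigma^2 cancels.
  numerator   = (1)*(0.641) + (0.641)*(-0.577) + (-0.577)*(-0.406) = 0.505405.
  denominator = (1)^2 + (0.641)^2 + (-0.577)^2 + (-0.406)^2 = 1.908646.
  rho(1) = 0.505405 / 1.908646 = 0.2648.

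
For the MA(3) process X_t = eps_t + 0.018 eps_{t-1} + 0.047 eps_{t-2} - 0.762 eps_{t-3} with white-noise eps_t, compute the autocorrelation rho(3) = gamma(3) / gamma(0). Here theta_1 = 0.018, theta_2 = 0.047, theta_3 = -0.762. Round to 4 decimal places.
\rho(3) = -0.4813

For an MA(q) process with theta_0 = 1, the autocovariance is
  gamma(k) = sigma^2 * sum_{i=0..q-k} theta_i * theta_{i+k},
and rho(k) = gamma(k) / gamma(0). Sigma^2 cancels.
  numerator   = (1)*(-0.762) = -0.762.
  denominator = (1)^2 + (0.018)^2 + (0.047)^2 + (-0.762)^2 = 1.583177.
  rho(3) = -0.762 / 1.583177 = -0.4813.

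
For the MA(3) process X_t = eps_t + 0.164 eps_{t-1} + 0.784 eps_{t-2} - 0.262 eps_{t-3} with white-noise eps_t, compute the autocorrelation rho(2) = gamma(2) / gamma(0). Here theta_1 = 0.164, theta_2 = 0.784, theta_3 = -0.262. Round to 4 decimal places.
\rho(2) = 0.4333

For an MA(q) process with theta_0 = 1, the autocovariance is
  gamma(k) = sigma^2 * sum_{i=0..q-k} theta_i * theta_{i+k},
and rho(k) = gamma(k) / gamma(0). Sigma^2 cancels.
  numerator   = (1)*(0.784) + (0.164)*(-0.262) = 0.741032.
  denominator = (1)^2 + (0.164)^2 + (0.784)^2 + (-0.262)^2 = 1.710196.
  rho(2) = 0.741032 / 1.710196 = 0.4333.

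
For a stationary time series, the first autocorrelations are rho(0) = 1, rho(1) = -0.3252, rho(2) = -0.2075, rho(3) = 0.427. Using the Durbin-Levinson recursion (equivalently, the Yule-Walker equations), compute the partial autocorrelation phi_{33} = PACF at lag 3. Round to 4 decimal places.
\phi_{33} = 0.2829

The PACF at lag k is phi_{kk}, the last component of the solution
to the Yule-Walker system G_k phi = r_k where
  (G_k)_{ij} = rho(|i - j|), (r_k)_i = rho(i), i,j = 1..k.
Equivalently, Durbin-Levinson gives phi_{kk} iteratively:
  phi_{11} = rho(1)
  phi_{kk} = [rho(k) - sum_{j=1..k-1} phi_{k-1,j} rho(k-j)]
            / [1 - sum_{j=1..k-1} phi_{k-1,j} rho(j)],
  phi_{k,j} = phi_{k-1,j} - phi_{kk} phi_{k-1,k-j},  j = 1..k-1.
Step k = 1:
  phi_11 = rho(1) = -0.3252.
Step k = 2:
  phi_22 = [rho(2) - phi_11 rho(1)] / [1 - phi_11 rho(1)] = [-0.2075 - (-0.3252)(-0.3252)] / [1 - (-0.3252)(-0.3252)]
         = -0.31325504 / 0.89424496 = -0.350301.
  Update: phi_21 = phi_11 - phi_22 phi_11 = -0.3252 - (-0.350301)(-0.3252) = -0.439118.
Step k = 3:
  phi_33 = [rho(3) - phi_21 rho(2) - phi_22 rho(1)] / [1 - phi_21 rho(1) - phi_22 rho(2)]
    numerator   = 0.427 - (-0.439118)(-0.2075) - (-0.350301)(-0.3252) = 0.22196509
    denominator = 1 - (-0.439118)(-0.3252) - (-0.350301)(-0.2075) = 0.78451136
  phi_33 = 0.22196509 / 0.78451136 = 0.2829.
Therefore phi_{33} = 0.2829.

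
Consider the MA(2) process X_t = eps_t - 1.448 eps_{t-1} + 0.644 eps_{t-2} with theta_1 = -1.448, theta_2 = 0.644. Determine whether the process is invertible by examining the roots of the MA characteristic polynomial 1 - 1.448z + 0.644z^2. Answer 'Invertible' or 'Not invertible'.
\text{Invertible}

The MA(q) characteristic polynomial is P(z) = 1 - 1.448z + 0.644z^2.
Invertibility requires all roots to lie outside the unit circle, i.e. |z| > 1 for every root.
Set 1 + (-1.448) z + (0.644) z^2 = 0, i.e. a z^2 + b z + c = 0 with a = 0.644, b = -1.448, c = 1.
Discriminant D = b^2 - 4ac = (-1.448)^2 - 4*(0.644)*1 = 2.096704 - (2.576) = -0.479296.
D < 0, so the roots are the complex-conjugate pair z = (-b +/- i sqrt(-D)) / (2a) = 1.1242 +/- 0.5375i.
For a conjugate pair |z|^2 = z * conj(z) = (product of roots) = c/a = 1/(0.644) = 1.552795, so |z| = sqrt(1.552795) = 1.2461 for both roots.
Moduli of all roots: 1.2461, 1.2461.
All moduli strictly greater than 1? Yes.
Verdict: Invertible.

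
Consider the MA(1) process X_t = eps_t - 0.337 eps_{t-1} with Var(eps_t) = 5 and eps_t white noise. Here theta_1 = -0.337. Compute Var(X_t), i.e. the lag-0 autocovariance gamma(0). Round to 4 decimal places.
\gamma(0) = 5.5678

For an MA(q) process X_t = eps_t + sum_i theta_i eps_{t-i} with
Var(eps_t) = sigma^2, the variance is
  gamma(0) = sigma^2 * (1 + sum_i theta_i^2).
  sum_i theta_i^2 = (-0.337)^2 = 0.113569.
  gamma(0) = 5 * (1 + 0.113569) = 5 * 1.113569 = 5.567845, which rounds to 5.5678.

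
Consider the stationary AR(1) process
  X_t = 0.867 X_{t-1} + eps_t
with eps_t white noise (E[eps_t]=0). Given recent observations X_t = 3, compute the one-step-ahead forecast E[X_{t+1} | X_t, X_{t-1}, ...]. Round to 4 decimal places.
E[X_{t+1} \mid \mathcal F_t] = 2.6010

For an AR(p) model X_t = c + sum_i phi_i X_{t-i} + eps_t, the
one-step-ahead conditional mean is
  E[X_{t+1} | X_t, ...] = c + sum_i phi_i X_{t+1-i}.
Substitute known values:
  E[X_{t+1} | ...] = (0.867) * (3)
                   = 2.6010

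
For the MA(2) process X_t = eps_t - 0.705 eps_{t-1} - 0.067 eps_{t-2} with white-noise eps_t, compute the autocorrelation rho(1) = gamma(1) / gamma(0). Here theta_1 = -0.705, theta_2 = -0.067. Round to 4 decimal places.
\rho(1) = -0.4381

For an MA(q) process with theta_0 = 1, the autocovariance is
  gamma(k) = sigma^2 * sum_{i=0..q-k} theta_i * theta_{i+k},
and rho(k) = gamma(k) / gamma(0). Sigma^2 cancels.
  numerator   = (1)*(-0.705) + (-0.705)*(-0.067) = -0.657765.
  denominator = (1)^2 + (-0.705)^2 + (-0.067)^2 = 1.501514.
  rho(1) = -0.657765 / 1.501514 = -0.4381.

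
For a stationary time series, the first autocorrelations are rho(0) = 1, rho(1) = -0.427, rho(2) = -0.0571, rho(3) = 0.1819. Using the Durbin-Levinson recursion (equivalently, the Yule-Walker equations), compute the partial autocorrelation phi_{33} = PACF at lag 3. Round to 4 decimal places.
\phi_{33} = 0.0339

The PACF at lag k is phi_{kk}, the last component of the solution
to the Yule-Walker system G_k phi = r_k where
  (G_k)_{ij} = rho(|i - j|), (r_k)_i = rho(i), i,j = 1..k.
Equivalently, Durbin-Levinson gives phi_{kk} iteratively:
  phi_{11} = rho(1)
  phi_{kk} = [rho(k) - sum_{j=1..k-1} phi_{k-1,j} rho(k-j)]
            / [1 - sum_{j=1..k-1} phi_{k-1,j} rho(j)],
  phi_{k,j} = phi_{k-1,j} - phi_{kk} phi_{k-1,k-j},  j = 1..k-1.
Step k = 1:
  phi_11 = rho(1) = -0.427.
Step k = 2:
  phi_22 = [rho(2) - phi_11 rho(1)] / [1 - phi_11 rho(1)] = [-0.0571 - (-0.427)(-0.427)] / [1 - (-0.427)(-0.427)]
         = -0.239429 / 0.817671 = -0.292818.
  Update: phi_21 = phi_11 - phi_22 phi_11 = -0.427 - (-0.292818)(-0.427) = -0.552033.
Step k = 3:
  phi_33 = [rho(3) - phi_21 rho(2) - phi_22 rho(1)] / [1 - phi_21 rho(1) - phi_22 rho(2)]
    numerator   = 0.1819 - (-0.552033)(-0.0571) - (-0.292818)(-0.427) = 0.0253455
    denominator = 1 - (-0.552033)(-0.427) - (-0.292818)(-0.0571) = 0.74756182
  phi_33 = 0.0253455 / 0.74756182 = 0.0339.
Therefore phi_{33} = 0.0339.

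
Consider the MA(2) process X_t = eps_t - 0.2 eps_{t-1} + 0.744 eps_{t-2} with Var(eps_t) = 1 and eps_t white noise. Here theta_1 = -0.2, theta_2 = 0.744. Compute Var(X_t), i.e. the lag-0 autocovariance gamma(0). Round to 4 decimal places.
\gamma(0) = 1.5935

For an MA(q) process X_t = eps_t + sum_i theta_i eps_{t-i} with
Var(eps_t) = sigma^2, the variance is
  gamma(0) = sigma^2 * (1 + sum_i theta_i^2).
  sum_i theta_i^2 = (-0.2)^2 + (0.744)^2 = 0.04 + 0.553536 = 0.593536.
  gamma(0) = 1 * (1 + 0.593536) = 1 * 1.593536 = 1.593536, which rounds to 1.5935.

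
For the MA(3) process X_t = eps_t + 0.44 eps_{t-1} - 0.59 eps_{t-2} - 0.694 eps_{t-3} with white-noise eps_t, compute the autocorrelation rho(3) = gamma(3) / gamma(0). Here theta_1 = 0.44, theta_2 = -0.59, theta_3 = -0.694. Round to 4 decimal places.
\rho(3) = -0.3430

For an MA(q) process with theta_0 = 1, the autocovariance is
  gamma(k) = sigma^2 * sum_{i=0..q-k} theta_i * theta_{i+k},
and rho(k) = gamma(k) / gamma(0). Sigma^2 cancels.
  numerator   = (1)*(-0.694) = -0.694.
  denominator = (1)^2 + (0.44)^2 + (-0.59)^2 + (-0.694)^2 = 2.023336.
  rho(3) = -0.694 / 2.023336 = -0.3430.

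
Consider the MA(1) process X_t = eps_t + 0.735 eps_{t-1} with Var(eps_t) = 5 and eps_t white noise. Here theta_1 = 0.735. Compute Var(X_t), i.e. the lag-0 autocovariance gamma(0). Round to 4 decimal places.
\gamma(0) = 7.7011

For an MA(q) process X_t = eps_t + sum_i theta_i eps_{t-i} with
Var(eps_t) = sigma^2, the variance is
  gamma(0) = sigma^2 * (1 + sum_i theta_i^2).
  sum_i theta_i^2 = (0.735)^2 = 0.540225.
  gamma(0) = 5 * (1 + 0.540225) = 5 * 1.540225 = 7.701125, which rounds to 7.7011.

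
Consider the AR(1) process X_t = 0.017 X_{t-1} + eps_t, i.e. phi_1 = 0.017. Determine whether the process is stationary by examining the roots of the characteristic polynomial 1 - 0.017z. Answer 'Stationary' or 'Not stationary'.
\text{Stationary}

The AR(p) characteristic polynomial is P(z) = 1 - 0.017z.
Stationarity requires all roots to lie outside the unit circle, i.e. |z| > 1 for every root.
This is linear in z: 1 + (-0.017) z = 0  =>  z = -1/(-0.017) = 58.823529,  |z| = 58.823529.
Moduli of all roots: 58.8235.
All moduli strictly greater than 1? Yes.
Verdict: Stationary.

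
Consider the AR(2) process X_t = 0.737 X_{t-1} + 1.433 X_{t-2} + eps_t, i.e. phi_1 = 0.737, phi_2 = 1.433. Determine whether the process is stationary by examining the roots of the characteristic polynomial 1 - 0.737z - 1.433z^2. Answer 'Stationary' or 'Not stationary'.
\text{Not stationary}

The AR(p) characteristic polynomial is P(z) = 1 - 0.737z - 1.433z^2.
Stationarity requires all roots to lie outside the unit circle, i.e. |z| > 1 for every root.
Set 1 + (-0.737) z + (-1.433) z^2 = 0, i.e. a z^2 + b z + c = 0 with a = -1.433, b = -0.737, c = 1.
Discriminant D = b^2 - 4ac = (-0.737)^2 - 4*(-1.433)*1 = 0.543169 - (-5.732) = 6.275169.
D >= 0, so the roots are real: z = (-b +/- sqrt(D)) / (2a) = (0.737 +/- 2.505029) / (-2.866).
  z_1 = (0.737 + 2.505029) / (-2.866) = -1.1312,   |z_1| = 1.1312.
  z_2 = (0.737 - 2.505029) / (-2.866) = 0.6169,   |z_2| = 0.6169.
Moduli of all roots: 1.1312, 0.6169.
All moduli strictly greater than 1? No.
Verdict: Not stationary.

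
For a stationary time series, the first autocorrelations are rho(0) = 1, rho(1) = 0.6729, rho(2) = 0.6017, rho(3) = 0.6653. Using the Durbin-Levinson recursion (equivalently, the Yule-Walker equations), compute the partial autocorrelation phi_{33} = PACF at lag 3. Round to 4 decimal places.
\phi_{33} = 0.3700

The PACF at lag k is phi_{kk}, the last component of the solution
to the Yule-Walker system G_k phi = r_k where
  (G_k)_{ij} = rho(|i - j|), (r_k)_i = rho(i), i,j = 1..k.
Equivalently, Durbin-Levinson gives phi_{kk} iteratively:
  phi_{11} = rho(1)
  phi_{kk} = [rho(k) - sum_{j=1..k-1} phi_{k-1,j} rho(k-j)]
            / [1 - sum_{j=1..k-1} phi_{k-1,j} rho(j)],
  phi_{k,j} = phi_{k-1,j} - phi_{kk} phi_{k-1,k-j},  j = 1..k-1.
Step k = 1:
  phi_11 = rho(1) = 0.6729.
Step k = 2:
  phi_22 = [rho(2) - phi_11 rho(1)] / [1 - phi_11 rho(1)] = [0.6017 - (0.6729)(0.6729)] / [1 - (0.6729)(0.6729)]
         = 0.14890559 / 0.54720559 = 0.27212.
  Update: phi_21 = phi_11 - phi_22 phi_11 = 0.6729 - (0.27212)(0.6729) = 0.48979.
Step k = 3:
  phi_33 = [rho(3) - phi_21 rho(2) - phi_22 rho(1)] / [1 - phi_21 rho(1) - phi_22 rho(2)]
    numerator   = 0.6653 - (0.48979)(0.6017) - (0.27212)(0.6729) = 0.18748353
    denominator = 1 - (0.48979)(0.6729) - (0.27212)(0.6017) = 0.5066854
  phi_33 = 0.18748353 / 0.5066854 = 0.37.
Therefore phi_{33} = 0.3700.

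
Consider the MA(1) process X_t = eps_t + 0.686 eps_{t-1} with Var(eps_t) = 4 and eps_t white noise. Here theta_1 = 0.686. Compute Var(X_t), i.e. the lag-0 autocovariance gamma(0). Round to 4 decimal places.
\gamma(0) = 5.8824

For an MA(q) process X_t = eps_t + sum_i theta_i eps_{t-i} with
Var(eps_t) = sigma^2, the variance is
  gamma(0) = sigma^2 * (1 + sum_i theta_i^2).
  sum_i theta_i^2 = (0.686)^2 = 0.470596.
  gamma(0) = 4 * (1 + 0.470596) = 4 * 1.470596 = 5.882384, which rounds to 5.8824.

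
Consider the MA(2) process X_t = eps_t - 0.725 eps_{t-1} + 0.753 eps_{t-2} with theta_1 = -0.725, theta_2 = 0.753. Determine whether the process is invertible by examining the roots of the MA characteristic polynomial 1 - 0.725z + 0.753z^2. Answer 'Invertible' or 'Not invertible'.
\text{Invertible}

The MA(q) characteristic polynomial is P(z) = 1 - 0.725z + 0.753z^2.
Invertibility requires all roots to lie outside the unit circle, i.e. |z| > 1 for every root.
Set 1 + (-0.725) z + (0.753) z^2 = 0, i.e. a z^2 + b z + c = 0 with a = 0.753, b = -0.725, c = 1.
Discriminant D = b^2 - 4ac = (-0.725)^2 - 4*(0.753)*1 = 0.525625 - (3.012) = -2.486375.
D < 0, so the roots are the complex-conjugate pair z = (-b +/- i sqrt(-D)) / (2a) = 0.4814 +/- 1.047i.
For a conjugate pair |z|^2 = z * conj(z) = (product of roots) = c/a = 1/(0.753) = 1.328021, so |z| = sqrt(1.328021) = 1.1524 for both roots.
Moduli of all roots: 1.1524, 1.1524.
All moduli strictly greater than 1? Yes.
Verdict: Invertible.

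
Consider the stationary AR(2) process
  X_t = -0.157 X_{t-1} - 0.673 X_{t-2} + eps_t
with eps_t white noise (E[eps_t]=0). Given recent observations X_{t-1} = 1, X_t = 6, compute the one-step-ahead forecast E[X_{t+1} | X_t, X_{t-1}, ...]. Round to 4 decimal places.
E[X_{t+1} \mid \mathcal F_t] = -1.6150

For an AR(p) model X_t = c + sum_i phi_i X_{t-i} + eps_t, the
one-step-ahead conditional mean is
  E[X_{t+1} | X_t, ...] = c + sum_i phi_i X_{t+1-i}.
Substitute known values:
  E[X_{t+1} | ...] = (-0.157) * (6) + (-0.673) * (1)
                   = -1.6150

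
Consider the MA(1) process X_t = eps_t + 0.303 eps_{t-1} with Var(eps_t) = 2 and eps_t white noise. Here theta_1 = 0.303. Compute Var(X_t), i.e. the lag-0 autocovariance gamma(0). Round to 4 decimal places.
\gamma(0) = 2.1836

For an MA(q) process X_t = eps_t + sum_i theta_i eps_{t-i} with
Var(eps_t) = sigma^2, the variance is
  gamma(0) = sigma^2 * (1 + sum_i theta_i^2).
  sum_i theta_i^2 = (0.303)^2 = 0.091809.
  gamma(0) = 2 * (1 + 0.091809) = 2 * 1.091809 = 2.183618, which rounds to 2.1836.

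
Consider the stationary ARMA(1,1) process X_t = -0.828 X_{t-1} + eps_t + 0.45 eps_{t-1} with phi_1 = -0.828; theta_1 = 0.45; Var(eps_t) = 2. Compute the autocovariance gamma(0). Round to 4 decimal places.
\gamma(0) = 2.9089

Multiply the model equation by X_{t-k} and take expectations. With theta_0 = psi_0 = 1 and psi_j the MA(infinity) weights, this gives
  gamma(k) - sum_i phi_i gamma(k-i) = c_k,
  c_k = sigma^2 * sum_{j=k..q} theta_j psi_{j-k}   (c_k = 0 for k > q),
using gamma(-m) = gamma(m).
psi-weights needed (psi_j = theta_j + sum_i phi_i psi_{j-i}):
  psi_1 = theta_1 + phi_1 = 0.45 + (-0.828) = -0.378
Right-hand sides:
  c_0 = sigma^2 (1 + theta_1 psi_1) = 2 * (1 + (0.45)(-0.378)) = 2 * 0.8299 = 1.6598
  c_1 = sigma^2 theta_1 = 2 * (0.45) = 0.9
  c_2 = 0
Equations for k = 0 and k = 1 (AR order 1):
  gamma(0) = phi_1 gamma(1) + c_0
  gamma(1) = phi_1 gamma(0) + c_1
Substituting the second into the first: gamma(0) (1 - phi_1^2) = c_0 + phi_1 c_1, so
  gamma(0) = (c_0 + phi_1 c_1) / (1 - phi_1^2) = (1.6598 + (-0.828)(0.9)) / (1 - (-0.828)^2) = 0.9146 / 0.314416 = 2.908885.
Therefore gamma(0) = 2.9089 (to 4 decimal places).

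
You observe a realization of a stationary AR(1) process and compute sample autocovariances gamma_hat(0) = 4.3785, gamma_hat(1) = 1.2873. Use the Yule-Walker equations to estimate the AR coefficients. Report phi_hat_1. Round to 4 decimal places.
\hat\phi_{1} = 0.2940

The Yule-Walker equations for an AR(p) process read, in matrix form,
  Gamma_p phi = r_p,   with   (Gamma_p)_{ij} = gamma(|i - j|),
                       (r_p)_i = gamma(i),   i,j = 1..p.
Substitute the sample gammas (Toeplitz matrix and right-hand side of size 1):
  Gamma_p = [[4.3785]]
  r_p     = [1.2873]
With p = 1 this is the single equation gamma(0) phi_1 = gamma(1):
  phi_hat_1 = gamma(1) / gamma(0) = 1.2873 / 4.3785 = 0.2940.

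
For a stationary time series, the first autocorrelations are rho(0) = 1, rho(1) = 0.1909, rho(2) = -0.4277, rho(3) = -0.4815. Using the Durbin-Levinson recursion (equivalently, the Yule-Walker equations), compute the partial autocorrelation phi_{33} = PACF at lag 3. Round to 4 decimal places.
\phi_{33} = -0.3629

The PACF at lag k is phi_{kk}, the last component of the solution
to the Yule-Walker system G_k phi = r_k where
  (G_k)_{ij} = rho(|i - j|), (r_k)_i = rho(i), i,j = 1..k.
Equivalently, Durbin-Levinson gives phi_{kk} iteratively:
  phi_{11} = rho(1)
  phi_{kk} = [rho(k) - sum_{j=1..k-1} phi_{k-1,j} rho(k-j)]
            / [1 - sum_{j=1..k-1} phi_{k-1,j} rho(j)],
  phi_{k,j} = phi_{k-1,j} - phi_{kk} phi_{k-1,k-j},  j = 1..k-1.
Step k = 1:
  phi_11 = rho(1) = 0.1909.
Step k = 2:
  phi_22 = [rho(2) - phi_11 rho(1)] / [1 - phi_11 rho(1)] = [-0.4277 - (0.1909)(0.1909)] / [1 - (0.1909)(0.1909)]
         = -0.46414281 / 0.96355719 = -0.481697.
  Update: phi_21 = phi_11 - phi_22 phi_11 = 0.1909 - (-0.481697)(0.1909) = 0.282856.
Step k = 3:
  phi_33 = [rho(3) - phi_21 rho(2) - phi_22 rho(1)] / [1 - phi_21 rho(1) - phi_22 rho(2)]
    numerator   = -0.4815 - (0.282856)(-0.4277) - (-0.481697)(0.1909) = -0.26856649
    denominator = 1 - (0.282856)(0.1909) - (-0.481697)(-0.4277) = 0.73998089
  phi_33 = -0.26856649 / 0.73998089 = -0.3629.
Therefore phi_{33} = -0.3629.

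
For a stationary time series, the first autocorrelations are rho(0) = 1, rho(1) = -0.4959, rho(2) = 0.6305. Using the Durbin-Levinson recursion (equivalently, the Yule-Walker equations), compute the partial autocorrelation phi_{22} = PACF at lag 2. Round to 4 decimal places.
\phi_{22} = 0.5100

The PACF at lag k is phi_{kk}, the last component of the solution
to the Yule-Walker system G_k phi = r_k where
  (G_k)_{ij} = rho(|i - j|), (r_k)_i = rho(i), i,j = 1..k.
Equivalently, Durbin-Levinson gives phi_{kk} iteratively:
  phi_{11} = rho(1)
  phi_{kk} = [rho(k) - sum_{j=1..k-1} phi_{k-1,j} rho(k-j)]
            / [1 - sum_{j=1..k-1} phi_{k-1,j} rho(j)],
  phi_{k,j} = phi_{k-1,j} - phi_{kk} phi_{k-1,k-j},  j = 1..k-1.
Step k = 1:
  phi_11 = rho(1) = -0.4959.
Step k = 2:
  phi_22 = [rho(2) - phi_11 rho(1)] / [1 - phi_11 rho(1)] = [0.6305 - (-0.4959)(-0.4959)] / [1 - (-0.4959)(-0.4959)]
         = 0.38458319 / 0.75408319 = 0.51.
Therefore phi_{22} = 0.5100.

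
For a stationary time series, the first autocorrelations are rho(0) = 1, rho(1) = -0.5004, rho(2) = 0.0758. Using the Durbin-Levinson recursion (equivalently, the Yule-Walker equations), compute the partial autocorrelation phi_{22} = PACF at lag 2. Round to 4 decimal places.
\phi_{22} = -0.2329

The PACF at lag k is phi_{kk}, the last component of the solution
to the Yule-Walker system G_k phi = r_k where
  (G_k)_{ij} = rho(|i - j|), (r_k)_i = rho(i), i,j = 1..k.
Equivalently, Durbin-Levinson gives phi_{kk} iteratively:
  phi_{11} = rho(1)
  phi_{kk} = [rho(k) - sum_{j=1..k-1} phi_{k-1,j} rho(k-j)]
            / [1 - sum_{j=1..k-1} phi_{k-1,j} rho(j)],
  phi_{k,j} = phi_{k-1,j} - phi_{kk} phi_{k-1,k-j},  j = 1..k-1.
Step k = 1:
  phi_11 = rho(1) = -0.5004.
Step k = 2:
  phi_22 = [rho(2) - phi_11 rho(1)] / [1 - phi_11 rho(1)] = [0.0758 - (-0.5004)(-0.5004)] / [1 - (-0.5004)(-0.5004)]
         = -0.17460016 / 0.74959984 = -0.2329.
Therefore phi_{22} = -0.2329.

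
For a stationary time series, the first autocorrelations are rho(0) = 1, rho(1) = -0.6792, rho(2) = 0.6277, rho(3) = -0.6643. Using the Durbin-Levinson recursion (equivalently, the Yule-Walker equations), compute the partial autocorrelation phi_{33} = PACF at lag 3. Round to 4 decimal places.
\phi_{33} = -0.3281

The PACF at lag k is phi_{kk}, the last component of the solution
to the Yule-Walker system G_k phi = r_k where
  (G_k)_{ij} = rho(|i - j|), (r_k)_i = rho(i), i,j = 1..k.
Equivalently, Durbin-Levinson gives phi_{kk} iteratively:
  phi_{11} = rho(1)
  phi_{kk} = [rho(k) - sum_{j=1..k-1} phi_{k-1,j} rho(k-j)]
            / [1 - sum_{j=1..k-1} phi_{k-1,j} rho(j)],
  phi_{k,j} = phi_{k-1,j} - phi_{kk} phi_{k-1,k-j},  j = 1..k-1.
Step k = 1:
  phi_11 = rho(1) = -0.6792.
Step k = 2:
  phi_22 = [rho(2) - phi_11 rho(1)] / [1 - phi_11 rho(1)] = [0.6277 - (-0.6792)(-0.6792)] / [1 - (-0.6792)(-0.6792)]
         = 0.16638736 / 0.53868736 = 0.308876.
  Update: phi_21 = phi_11 - phi_22 phi_11 = -0.6792 - (0.308876)(-0.6792) = -0.469412.
Step k = 3:
  phi_33 = [rho(3) - phi_21 rho(2) - phi_22 rho(1)] / [1 - phi_21 rho(1) - phi_22 rho(2)]
    numerator   = -0.6643 - (-0.469412)(0.6277) - (0.308876)(-0.6792) = -0.15986198
    denominator = 1 - (-0.469412)(-0.6792) - (0.308876)(0.6277) = 0.48729437
  phi_33 = -0.15986198 / 0.48729437 = -0.3281.
Therefore phi_{33} = -0.3281.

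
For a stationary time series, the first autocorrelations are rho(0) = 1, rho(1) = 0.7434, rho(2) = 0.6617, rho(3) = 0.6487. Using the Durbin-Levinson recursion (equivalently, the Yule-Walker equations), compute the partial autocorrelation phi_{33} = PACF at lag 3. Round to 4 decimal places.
\phi_{33} = 0.2269

The PACF at lag k is phi_{kk}, the last component of the solution
to the Yule-Walker system G_k phi = r_k where
  (G_k)_{ij} = rho(|i - j|), (r_k)_i = rho(i), i,j = 1..k.
Equivalently, Durbin-Levinson gives phi_{kk} iteratively:
  phi_{11} = rho(1)
  phi_{kk} = [rho(k) - sum_{j=1..k-1} phi_{k-1,j} rho(k-j)]
            / [1 - sum_{j=1..k-1} phi_{k-1,j} rho(j)],
  phi_{k,j} = phi_{k-1,j} - phi_{kk} phi_{k-1,k-j},  j = 1..k-1.
Step k = 1:
  phi_11 = rho(1) = 0.7434.
Step k = 2:
  phi_22 = [rho(2) - phi_11 rho(1)] / [1 - phi_11 rho(1)] = [0.6617 - (0.7434)(0.7434)] / [1 - (0.7434)(0.7434)]
         = 0.10905644 / 0.44735644 = 0.24378.
  Update: phi_21 = phi_11 - phi_22 phi_11 = 0.7434 - (0.24378)(0.7434) = 0.562174.
Step k = 3:
  phi_33 = [rho(3) - phi_21 rho(2) - phi_22 rho(1)] / [1 - phi_21 rho(1) - phi_22 rho(2)]
    numerator   = 0.6487 - (0.562174)(0.6617) - (0.24378)(0.7434) = 0.09548351
    denominator = 1 - (0.562174)(0.7434) - (0.24378)(0.6617) = 0.42077069
  phi_33 = 0.09548351 / 0.42077069 = 0.2269.
Therefore phi_{33} = 0.2269.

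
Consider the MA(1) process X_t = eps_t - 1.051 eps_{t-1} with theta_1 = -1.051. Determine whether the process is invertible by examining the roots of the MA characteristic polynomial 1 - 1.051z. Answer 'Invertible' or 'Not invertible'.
\text{Not invertible}

The MA(q) characteristic polynomial is P(z) = 1 - 1.051z.
Invertibility requires all roots to lie outside the unit circle, i.e. |z| > 1 for every root.
This is linear in z: 1 + (-1.051) z = 0  =>  z = -1/(-1.051) = 0.951475,  |z| = 0.951475.
Moduli of all roots: 0.9515.
All moduli strictly greater than 1? No.
Verdict: Not invertible.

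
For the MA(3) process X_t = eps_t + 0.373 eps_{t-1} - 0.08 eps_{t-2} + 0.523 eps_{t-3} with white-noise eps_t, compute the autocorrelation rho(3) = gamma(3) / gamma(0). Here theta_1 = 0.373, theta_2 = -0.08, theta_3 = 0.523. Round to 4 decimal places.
\rho(3) = 0.3686

For an MA(q) process with theta_0 = 1, the autocovariance is
  gamma(k) = sigma^2 * sum_{i=0..q-k} theta_i * theta_{i+k},
and rho(k) = gamma(k) / gamma(0). Sigma^2 cancels.
  numerator   = (1)*(0.523) = 0.523.
  denominator = (1)^2 + (0.373)^2 + (-0.08)^2 + (0.523)^2 = 1.419058.
  rho(3) = 0.523 / 1.419058 = 0.3686.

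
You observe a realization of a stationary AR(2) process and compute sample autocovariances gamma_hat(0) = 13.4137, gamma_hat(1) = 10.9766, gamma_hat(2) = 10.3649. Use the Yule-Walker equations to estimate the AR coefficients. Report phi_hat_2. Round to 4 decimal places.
\hat\phi_{2} = 0.3120

The Yule-Walker equations for an AR(p) process read, in matrix form,
  Gamma_p phi = r_p,   with   (Gamma_p)_{ij} = gamma(|i - j|),
                       (r_p)_i = gamma(i),   i,j = 1..p.
Substitute the sample gammas (Toeplitz matrix and right-hand side of size 2):
  Gamma_p = [[13.4137, 10.9766], [10.9766, 13.4137]]
  r_p     = [10.9766, 10.3649]
Written out:
  13.4137 phi_1 + 10.9766 phi_2 = 10.9766
  10.9766 phi_1 + 13.4137 phi_2 = 10.3649
Solve by Cramer's rule:
  det = gamma(0)^2 - gamma(1)^2 = (13.4137)^2 - (10.9766)^2 = 179.92734769 - 120.48574756 = 59.44160013
  phi_hat_1 = [gamma(1) gamma(0) - gamma(1) gamma(2)] / det = [(10.9766)(13.4137) - (10.9766)(10.3649)] / 59.44160013 = 33.46545808 / 59.44160013 = 0.563
  phi_hat_2 = [gamma(0) gamma(2) - gamma(1)^2] / det = [(13.4137)(10.3649) - (10.9766)^2] / 59.44160013 = 18.54591157 / 59.44160013 = 0.312
So phi_hat = [0.5630, 0.3120].
Therefore phi_hat_2 = 0.3120.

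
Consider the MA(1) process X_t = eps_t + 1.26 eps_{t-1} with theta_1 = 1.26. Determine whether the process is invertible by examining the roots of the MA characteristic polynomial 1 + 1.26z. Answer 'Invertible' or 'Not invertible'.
\text{Not invertible}

The MA(q) characteristic polynomial is P(z) = 1 + 1.26z.
Invertibility requires all roots to lie outside the unit circle, i.e. |z| > 1 for every root.
This is linear in z: 1 + (1.26) z = 0  =>  z = -1/(1.26) = -0.793651,  |z| = 0.793651.
Moduli of all roots: 0.7937.
All moduli strictly greater than 1? No.
Verdict: Not invertible.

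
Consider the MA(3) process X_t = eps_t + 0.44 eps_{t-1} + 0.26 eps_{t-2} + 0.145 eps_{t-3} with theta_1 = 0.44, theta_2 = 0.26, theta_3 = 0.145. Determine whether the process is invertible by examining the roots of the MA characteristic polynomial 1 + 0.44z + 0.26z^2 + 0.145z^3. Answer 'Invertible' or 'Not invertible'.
\text{Invertible}

The MA(q) characteristic polynomial is P(z) = 1 + 0.44z + 0.26z^2 + 0.145z^3.
Invertibility requires all roots to lie outside the unit circle, i.e. |z| > 1 for every root.
Degree 3: look for a simple real root z0 first, then factor out (1 - z/z0) and solve the remaining quadratic.
Testing z0 = -2: P(-2) = 1 + (0.44)(-2) + (0.26)(-2)^2 + (0.145)(-2)^3
  = 1 + (-0.88) + (1.04) + (-1.16) = 0.  So z_0 = -2 is a root, |z_0| = 2.
Divide out the factor (1 + 0.5 z) = (1 - z/z0) (since 1/z0 = -0.5):
  P(z) = (1 + 0.5 z)(1 + (-0.06) z + (0.29) z^2)
  [check: z-coef -0.06 - (-0.5) = 0.44; z^2-coef 0.29 - (-0.5)(-0.06) = 0.26; z^3-coef -(-0.5)(0.29) = 0.145.]
Remaining roots from the quadratic factor 1 + (-0.06) z + (0.29) z^2:
  Set 1 + (-0.06) z + (0.29) z^2 = 0, i.e. a z^2 + b z + c = 0 with a = 0.29, b = -0.06, c = 1.
  Discriminant D = b^2 - 4ac = (-0.06)^2 - 4*(0.29)*1 = 0.0036 - (1.16) = -1.1564.
  D < 0, so the roots are the complex-conjugate pair z = (-b +/- i sqrt(-D)) / (2a) = 0.1034 +/- 1.8541i.
  For a conjugate pair |z|^2 = z * conj(z) = (product of roots) = c/a = 1/(0.29) = 3.448276, so |z| = sqrt(3.448276) = 1.857 for both roots.
Moduli of all roots: 2.0000, 1.8570, 1.8570.
All moduli strictly greater than 1? Yes.
Verdict: Invertible.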